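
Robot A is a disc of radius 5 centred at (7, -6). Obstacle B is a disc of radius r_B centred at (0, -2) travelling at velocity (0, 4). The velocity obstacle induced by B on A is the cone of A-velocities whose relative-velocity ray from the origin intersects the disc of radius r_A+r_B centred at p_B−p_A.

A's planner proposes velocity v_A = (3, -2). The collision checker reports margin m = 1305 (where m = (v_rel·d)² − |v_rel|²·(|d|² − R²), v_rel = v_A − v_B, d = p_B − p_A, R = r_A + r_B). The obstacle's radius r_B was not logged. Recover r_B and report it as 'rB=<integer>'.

m = 1305
d = (-7, 4);  v_rel = (3, -6),  |v_rel|² = 45
v_rel×d = (3)·(4) − (-6)·(-7) = -30
since m = R²·45 − (-30)²:  R² = (900 + 1305) / 45 = 49
R = √49 = 7  ⇒  r_B = 7 − 5 = 2

rB=2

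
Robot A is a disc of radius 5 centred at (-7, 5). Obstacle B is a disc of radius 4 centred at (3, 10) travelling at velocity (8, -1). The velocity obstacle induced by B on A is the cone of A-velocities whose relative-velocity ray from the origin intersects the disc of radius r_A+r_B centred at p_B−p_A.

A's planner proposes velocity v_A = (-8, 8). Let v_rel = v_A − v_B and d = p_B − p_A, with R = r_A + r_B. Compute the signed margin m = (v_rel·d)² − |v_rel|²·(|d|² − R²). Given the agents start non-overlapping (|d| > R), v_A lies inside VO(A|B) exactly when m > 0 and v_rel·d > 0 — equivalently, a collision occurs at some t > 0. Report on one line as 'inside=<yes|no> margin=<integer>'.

d = (10, 5),  |d|² = 125;  R = 5+4 = 9,  c = 125−9² = 44
v_rel = (-16, 9),  |v_rel|² = 337;  v_rel·d = (-16)·(10) + (9)·(5) = -115
337·t² + 230·t + 44 = 0  ⇒  m = (-115)² − 337·44 = -1603
m = -1603 < 0,  v_rel·d = -115 < 0  ⇒  outside

inside=no margin=-1603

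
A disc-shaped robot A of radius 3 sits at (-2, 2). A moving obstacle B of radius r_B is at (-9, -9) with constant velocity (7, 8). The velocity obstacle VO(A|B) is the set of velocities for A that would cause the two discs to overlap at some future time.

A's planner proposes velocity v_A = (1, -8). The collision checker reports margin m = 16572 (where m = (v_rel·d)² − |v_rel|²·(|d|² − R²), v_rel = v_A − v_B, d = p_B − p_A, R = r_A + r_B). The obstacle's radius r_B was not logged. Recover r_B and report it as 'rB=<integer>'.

m = 16572
d = (-7, -11);  v_rel = (-6, -16),  |v_rel|² = 292
v_rel×d = (-6)·(-11) − (-16)·(-7) = -46
since m = R²·292 − (-46)²:  R² = (2116 + 16572) / 292 = 64
R = √64 = 8  ⇒  r_B = 8 − 3 = 5

rB=5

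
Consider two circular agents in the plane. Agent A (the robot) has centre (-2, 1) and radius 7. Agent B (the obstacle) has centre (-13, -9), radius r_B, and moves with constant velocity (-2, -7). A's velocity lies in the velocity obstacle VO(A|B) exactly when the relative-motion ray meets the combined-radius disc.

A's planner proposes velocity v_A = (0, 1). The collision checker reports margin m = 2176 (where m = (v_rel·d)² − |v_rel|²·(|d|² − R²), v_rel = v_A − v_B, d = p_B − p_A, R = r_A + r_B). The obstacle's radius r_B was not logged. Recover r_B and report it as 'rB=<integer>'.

m = 2176
d = (-11, -10);  v_rel = (2, 8),  |v_rel|² = 68
v_rel×d = (2)·(-10) − (8)·(-11) = 68
since m = R²·68 − 68²:  R² = (4624 + 2176) / 68 = 100
R = √100 = 10  ⇒  r_B = 10 − 7 = 3

rB=3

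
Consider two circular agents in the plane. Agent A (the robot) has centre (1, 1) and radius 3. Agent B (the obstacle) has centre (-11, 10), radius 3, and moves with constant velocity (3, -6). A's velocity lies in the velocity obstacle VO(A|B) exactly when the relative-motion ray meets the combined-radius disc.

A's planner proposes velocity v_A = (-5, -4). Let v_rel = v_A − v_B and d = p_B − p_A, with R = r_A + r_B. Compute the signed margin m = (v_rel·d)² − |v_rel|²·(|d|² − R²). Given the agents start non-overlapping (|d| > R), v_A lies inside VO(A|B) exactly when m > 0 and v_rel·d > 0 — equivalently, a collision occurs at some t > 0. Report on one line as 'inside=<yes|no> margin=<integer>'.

d = (-12, 9),  |d|² = 225;  R = 3+3 = 6,  c = 225−6² = 189
v_rel = (-8, 2),  |v_rel|² = 68;  v_rel·d = (-8)·(-12) + (2)·(9) = 114
68·t² − 228·t + 189 = 0  ⇒  m = 114² − 68·189 = 144
m = 144 > 0,  v_rel·d = 114 > 0  ⇒  inside

inside=yes margin=144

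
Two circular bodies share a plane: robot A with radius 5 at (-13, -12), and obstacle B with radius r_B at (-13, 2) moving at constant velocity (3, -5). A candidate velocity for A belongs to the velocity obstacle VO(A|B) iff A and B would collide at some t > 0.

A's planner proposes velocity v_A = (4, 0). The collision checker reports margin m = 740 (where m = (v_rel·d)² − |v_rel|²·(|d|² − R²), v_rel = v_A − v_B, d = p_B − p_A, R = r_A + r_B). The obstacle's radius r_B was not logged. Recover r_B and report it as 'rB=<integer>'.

m = 740
d = (0, 14);  v_rel = (1, 5),  |v_rel|² = 26
v_rel×d = (1)·(14) − (5)·(0) = 14
since m = R²·26 − 14²:  R² = (196 + 740) / 26 = 36
R = √36 = 6  ⇒  r_B = 6 − 5 = 1

rB=1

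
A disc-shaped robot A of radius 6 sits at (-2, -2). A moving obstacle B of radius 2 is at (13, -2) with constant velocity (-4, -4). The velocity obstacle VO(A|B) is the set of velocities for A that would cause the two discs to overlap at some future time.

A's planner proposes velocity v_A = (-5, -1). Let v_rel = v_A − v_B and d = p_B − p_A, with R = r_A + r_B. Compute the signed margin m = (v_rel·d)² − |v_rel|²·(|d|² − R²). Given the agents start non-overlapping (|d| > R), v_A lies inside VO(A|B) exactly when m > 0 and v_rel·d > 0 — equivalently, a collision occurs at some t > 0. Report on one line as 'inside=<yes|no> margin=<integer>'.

d = (15, 0),  |d|² = 225;  R = 6+2 = 8,  c = 225−8² = 161
v_rel = (-1, 3),  |v_rel|² = 10;  v_rel·d = (-1)·(15) + (3)·(0) = -15
10·t² + 30·t + 161 = 0  ⇒  m = (-15)² − 10·161 = -1385
m = -1385 < 0,  v_rel·d = -15 < 0  ⇒  outside

inside=no margin=-1385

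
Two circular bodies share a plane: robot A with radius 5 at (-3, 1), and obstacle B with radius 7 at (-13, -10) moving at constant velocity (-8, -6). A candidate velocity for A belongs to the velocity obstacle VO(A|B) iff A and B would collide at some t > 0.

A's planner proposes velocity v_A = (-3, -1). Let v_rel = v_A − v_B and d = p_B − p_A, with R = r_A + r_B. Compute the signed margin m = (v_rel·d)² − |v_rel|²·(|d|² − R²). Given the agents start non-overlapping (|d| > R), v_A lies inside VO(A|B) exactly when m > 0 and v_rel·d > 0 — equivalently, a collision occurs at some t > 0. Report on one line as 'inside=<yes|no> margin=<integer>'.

d = (-10, -11),  |d|² = 221;  R = 5+7 = 12,  c = 221−12² = 77
v_rel = (5, 5),  |v_rel|² = 50;  v_rel·d = (5)·(-10) + (5)·(-11) = -105
50·t² + 210·t + 77 = 0  ⇒  m = (-105)² − 50·77 = 7175
m = 7175 > 0,  v_rel·d = -105 < 0  ⇒  outside

inside=no margin=7175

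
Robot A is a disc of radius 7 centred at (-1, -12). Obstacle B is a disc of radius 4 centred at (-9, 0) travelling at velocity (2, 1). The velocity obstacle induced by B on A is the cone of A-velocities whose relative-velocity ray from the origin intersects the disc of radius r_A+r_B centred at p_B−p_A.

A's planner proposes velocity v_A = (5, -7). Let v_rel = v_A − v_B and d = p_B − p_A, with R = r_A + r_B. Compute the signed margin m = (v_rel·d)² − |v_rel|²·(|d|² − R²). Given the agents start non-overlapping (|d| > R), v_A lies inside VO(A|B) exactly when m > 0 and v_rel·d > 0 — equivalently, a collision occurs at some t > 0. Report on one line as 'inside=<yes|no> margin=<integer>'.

d = (-8, 12),  |d|² = 208;  R = 7+4 = 11,  c = 208−11² = 87
v_rel = (3, -8),  |v_rel|² = 73;  v_rel·d = (3)·(-8) + (-8)·(12) = -120
73·t² + 240·t + 87 = 0  ⇒  m = (-120)² − 73·87 = 8049
m = 8049 > 0,  v_rel·d = -120 < 0  ⇒  outside

inside=no margin=8049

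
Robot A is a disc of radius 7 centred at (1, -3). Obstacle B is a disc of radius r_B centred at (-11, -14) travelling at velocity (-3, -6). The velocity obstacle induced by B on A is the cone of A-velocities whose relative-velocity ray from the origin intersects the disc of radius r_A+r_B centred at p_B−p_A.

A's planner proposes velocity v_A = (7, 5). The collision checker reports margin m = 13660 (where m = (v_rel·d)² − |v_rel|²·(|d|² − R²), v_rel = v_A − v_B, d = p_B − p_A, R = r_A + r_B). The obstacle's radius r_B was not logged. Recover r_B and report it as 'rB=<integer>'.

m = 13660
d = (-12, -11);  v_rel = (10, 11),  |v_rel|² = 221
v_rel×d = (10)·(-11) − (11)·(-12) = 22
since m = R²·221 − 22²:  R² = (484 + 13660) / 221 = 64
R = √64 = 8  ⇒  r_B = 8 − 7 = 1

rB=1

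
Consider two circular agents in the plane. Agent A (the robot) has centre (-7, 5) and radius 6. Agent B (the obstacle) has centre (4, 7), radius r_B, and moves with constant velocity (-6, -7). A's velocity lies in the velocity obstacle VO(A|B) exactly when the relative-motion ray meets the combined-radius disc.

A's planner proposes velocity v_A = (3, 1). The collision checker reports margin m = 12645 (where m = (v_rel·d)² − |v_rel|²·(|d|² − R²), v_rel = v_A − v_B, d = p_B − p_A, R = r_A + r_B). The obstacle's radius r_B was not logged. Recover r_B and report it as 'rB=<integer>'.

m = 12645
d = (11, 2);  v_rel = (9, 8),  |v_rel|² = 145
v_rel×d = (9)·(2) − (8)·(11) = -70
since m = R²·145 − (-70)²:  R² = (4900 + 12645) / 145 = 121
R = √121 = 11  ⇒  r_B = 11 − 6 = 5

rB=5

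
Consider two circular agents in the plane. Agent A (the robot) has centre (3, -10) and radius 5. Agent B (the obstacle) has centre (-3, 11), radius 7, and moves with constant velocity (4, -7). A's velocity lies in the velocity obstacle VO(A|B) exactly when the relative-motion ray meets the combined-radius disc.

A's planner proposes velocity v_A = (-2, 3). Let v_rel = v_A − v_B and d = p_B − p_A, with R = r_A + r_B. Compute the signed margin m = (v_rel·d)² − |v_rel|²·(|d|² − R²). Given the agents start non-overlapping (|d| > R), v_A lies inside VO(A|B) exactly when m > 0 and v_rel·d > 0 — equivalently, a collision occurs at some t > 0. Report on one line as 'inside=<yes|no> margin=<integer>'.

d = (-6, 21),  |d|² = 477;  R = 5+7 = 12,  c = 477−12² = 333
v_rel = (-6, 10),  |v_rel|² = 136;  v_rel·d = (-6)·(-6) + (10)·(21) = 246
136·t² − 492·t + 333 = 0  ⇒  m = 246² − 136·333 = 15228
m = 15228 > 0,  v_rel·d = 246 > 0  ⇒  inside

inside=yes margin=15228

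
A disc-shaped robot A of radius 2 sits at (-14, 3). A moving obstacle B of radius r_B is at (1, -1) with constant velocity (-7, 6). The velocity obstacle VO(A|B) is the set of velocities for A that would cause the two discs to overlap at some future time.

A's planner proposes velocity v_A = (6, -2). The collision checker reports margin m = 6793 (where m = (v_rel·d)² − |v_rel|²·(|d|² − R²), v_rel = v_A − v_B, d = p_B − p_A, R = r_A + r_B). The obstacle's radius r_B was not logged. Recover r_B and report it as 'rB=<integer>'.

m = 6793
d = (15, -4);  v_rel = (13, -8),  |v_rel|² = 233
v_rel×d = (13)·(-4) − (-8)·(15) = 68
since m = R²·233 − 68²:  R² = (4624 + 6793) / 233 = 49
R = √49 = 7  ⇒  r_B = 7 − 2 = 5

rB=5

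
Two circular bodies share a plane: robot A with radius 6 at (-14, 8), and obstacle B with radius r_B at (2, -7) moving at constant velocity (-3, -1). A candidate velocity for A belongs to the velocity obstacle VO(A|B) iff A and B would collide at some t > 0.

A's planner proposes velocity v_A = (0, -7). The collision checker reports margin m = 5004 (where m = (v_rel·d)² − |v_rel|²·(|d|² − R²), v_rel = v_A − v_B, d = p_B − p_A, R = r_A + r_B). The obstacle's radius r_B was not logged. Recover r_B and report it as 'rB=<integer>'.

m = 5004
d = (16, -15);  v_rel = (3, -6),  |v_rel|² = 45
v_rel×d = (3)·(-15) − (-6)·(16) = 51
since m = R²·45 − 51²:  R² = (2601 + 5004) / 45 = 169
R = √169 = 13  ⇒  r_B = 13 − 6 = 7

rB=7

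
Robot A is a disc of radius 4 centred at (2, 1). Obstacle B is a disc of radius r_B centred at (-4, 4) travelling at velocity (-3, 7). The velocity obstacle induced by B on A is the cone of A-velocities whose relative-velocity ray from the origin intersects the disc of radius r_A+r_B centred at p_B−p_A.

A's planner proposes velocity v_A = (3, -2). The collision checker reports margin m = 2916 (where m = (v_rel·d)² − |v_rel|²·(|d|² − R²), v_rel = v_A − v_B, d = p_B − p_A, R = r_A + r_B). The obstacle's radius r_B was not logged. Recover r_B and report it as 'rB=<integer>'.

m = 2916
d = (-6, 3);  v_rel = (6, -9),  |v_rel|² = 117
v_rel×d = (6)·(3) − (-9)·(-6) = -36
since m = R²·117 − (-36)²:  R² = (1296 + 2916) / 117 = 36
R = √36 = 6  ⇒  r_B = 6 − 4 = 2

rB=2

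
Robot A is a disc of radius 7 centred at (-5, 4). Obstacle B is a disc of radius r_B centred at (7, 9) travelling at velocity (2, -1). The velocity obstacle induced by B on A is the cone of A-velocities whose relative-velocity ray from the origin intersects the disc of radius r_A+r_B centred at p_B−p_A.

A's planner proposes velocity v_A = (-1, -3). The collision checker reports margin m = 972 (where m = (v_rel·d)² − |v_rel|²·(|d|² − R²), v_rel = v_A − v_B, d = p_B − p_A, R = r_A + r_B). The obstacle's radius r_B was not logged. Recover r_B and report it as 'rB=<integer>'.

m = 972
d = (12, 5);  v_rel = (-3, -2),  |v_rel|² = 13
v_rel×d = (-3)·(5) − (-2)·(12) = 9
since m = R²·13 − 9²:  R² = (81 + 972) / 13 = 81
R = √81 = 9  ⇒  r_B = 9 − 7 = 2

rB=2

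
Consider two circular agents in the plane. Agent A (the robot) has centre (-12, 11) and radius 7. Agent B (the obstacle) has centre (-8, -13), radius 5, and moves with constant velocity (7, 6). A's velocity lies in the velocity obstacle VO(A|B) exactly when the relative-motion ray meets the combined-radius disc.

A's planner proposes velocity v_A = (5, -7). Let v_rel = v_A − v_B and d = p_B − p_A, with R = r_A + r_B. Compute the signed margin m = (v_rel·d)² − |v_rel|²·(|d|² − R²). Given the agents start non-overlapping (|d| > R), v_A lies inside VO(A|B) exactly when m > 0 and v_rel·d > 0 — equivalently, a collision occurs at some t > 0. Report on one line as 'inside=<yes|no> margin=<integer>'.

d = (4, -24),  |d|² = 592;  R = 7+5 = 12,  c = 592−12² = 448
v_rel = (-2, -13),  |v_rel|² = 173;  v_rel·d = (-2)·(4) + (-13)·(-24) = 304
173·t² − 608·t + 448 = 0  ⇒  m = 304² − 173·448 = 14912
m = 14912 > 0,  v_rel·d = 304 > 0  ⇒  inside

inside=yes margin=14912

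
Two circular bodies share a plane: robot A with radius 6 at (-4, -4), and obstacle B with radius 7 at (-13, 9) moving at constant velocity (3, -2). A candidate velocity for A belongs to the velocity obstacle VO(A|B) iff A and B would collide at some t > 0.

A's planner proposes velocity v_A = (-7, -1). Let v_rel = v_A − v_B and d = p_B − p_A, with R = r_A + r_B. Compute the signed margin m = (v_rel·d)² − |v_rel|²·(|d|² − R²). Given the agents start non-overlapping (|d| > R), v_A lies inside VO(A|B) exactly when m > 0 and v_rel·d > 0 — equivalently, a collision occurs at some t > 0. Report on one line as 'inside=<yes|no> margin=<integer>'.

d = (-9, 13),  |d|² = 250;  R = 6+7 = 13,  c = 250−13² = 81
v_rel = (-10, 1),  |v_rel|² = 101;  v_rel·d = (-10)·(-9) + (1)·(13) = 103
101·t² − 206·t + 81 = 0  ⇒  m = 103² − 101·81 = 2428
m = 2428 > 0,  v_rel·d = 103 > 0  ⇒  inside

inside=yes margin=2428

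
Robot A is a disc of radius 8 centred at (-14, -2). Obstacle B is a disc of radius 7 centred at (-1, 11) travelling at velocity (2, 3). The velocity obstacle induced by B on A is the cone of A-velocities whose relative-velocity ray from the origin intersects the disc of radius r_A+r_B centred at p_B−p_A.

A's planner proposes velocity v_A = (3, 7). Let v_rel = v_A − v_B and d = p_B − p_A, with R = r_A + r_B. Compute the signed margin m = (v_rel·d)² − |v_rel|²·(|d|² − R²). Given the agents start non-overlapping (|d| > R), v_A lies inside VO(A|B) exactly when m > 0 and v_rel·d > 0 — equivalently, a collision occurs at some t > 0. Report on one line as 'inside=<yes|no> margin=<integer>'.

d = (13, 13),  |d|² = 338;  R = 8+7 = 15,  c = 338−15² = 113
v_rel = (1, 4),  |v_rel|² = 17;  v_rel·d = (1)·(13) + (4)·(13) = 65
17·t² − 130·t + 113 = 0  ⇒  m = 65² − 17·113 = 2304
m = 2304 > 0,  v_rel·d = 65 > 0  ⇒  inside

inside=yes margin=2304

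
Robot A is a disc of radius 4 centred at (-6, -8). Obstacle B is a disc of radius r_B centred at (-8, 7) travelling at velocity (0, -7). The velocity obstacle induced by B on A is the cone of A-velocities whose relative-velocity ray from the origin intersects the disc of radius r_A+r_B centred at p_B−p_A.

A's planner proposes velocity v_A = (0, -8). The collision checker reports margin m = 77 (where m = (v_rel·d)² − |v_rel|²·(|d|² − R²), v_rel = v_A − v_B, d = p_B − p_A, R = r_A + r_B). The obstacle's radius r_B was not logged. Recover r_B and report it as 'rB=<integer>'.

m = 77
d = (-2, 15);  v_rel = (0, -1),  |v_rel|² = 1
v_rel×d = (0)·(15) − (-1)·(-2) = -2
since m = R²·1 − (-2)²:  R² = (4 + 77) / 1 = 81
R = √81 = 9  ⇒  r_B = 9 − 4 = 5

rB=5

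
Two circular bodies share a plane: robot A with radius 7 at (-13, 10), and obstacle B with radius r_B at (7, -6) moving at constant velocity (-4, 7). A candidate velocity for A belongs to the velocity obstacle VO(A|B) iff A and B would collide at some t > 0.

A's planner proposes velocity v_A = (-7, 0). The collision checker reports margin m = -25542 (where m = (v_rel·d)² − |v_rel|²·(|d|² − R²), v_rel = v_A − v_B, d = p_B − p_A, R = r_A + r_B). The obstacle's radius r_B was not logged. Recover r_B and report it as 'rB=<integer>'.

m = -25542
d = (20, -16);  v_rel = (-3, -7),  |v_rel|² = 58
v_rel×d = (-3)·(-16) − (-7)·(20) = 188
since m = R²·58 − 188²:  R² = (35344 + -25542) / 58 = 169
R = √169 = 13  ⇒  r_B = 13 − 7 = 6

rB=6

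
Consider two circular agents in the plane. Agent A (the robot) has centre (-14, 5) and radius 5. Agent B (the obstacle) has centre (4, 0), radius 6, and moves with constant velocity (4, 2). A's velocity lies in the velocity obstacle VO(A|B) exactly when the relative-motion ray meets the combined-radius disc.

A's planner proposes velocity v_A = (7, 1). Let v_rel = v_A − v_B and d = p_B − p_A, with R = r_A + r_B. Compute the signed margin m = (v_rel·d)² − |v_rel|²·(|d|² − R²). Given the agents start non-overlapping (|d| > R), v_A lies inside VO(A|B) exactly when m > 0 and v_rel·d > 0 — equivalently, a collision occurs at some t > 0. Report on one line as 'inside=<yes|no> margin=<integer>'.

d = (18, -5),  |d|² = 349;  R = 5+6 = 11,  c = 349−11² = 228
v_rel = (3, -1),  |v_rel|² = 10;  v_rel·d = (3)·(18) + (-1)·(-5) = 59
10·t² − 118·t + 228 = 0  ⇒  m = 59² − 10·228 = 1201
m = 1201 > 0,  v_rel·d = 59 > 0  ⇒  inside

inside=yes margin=1201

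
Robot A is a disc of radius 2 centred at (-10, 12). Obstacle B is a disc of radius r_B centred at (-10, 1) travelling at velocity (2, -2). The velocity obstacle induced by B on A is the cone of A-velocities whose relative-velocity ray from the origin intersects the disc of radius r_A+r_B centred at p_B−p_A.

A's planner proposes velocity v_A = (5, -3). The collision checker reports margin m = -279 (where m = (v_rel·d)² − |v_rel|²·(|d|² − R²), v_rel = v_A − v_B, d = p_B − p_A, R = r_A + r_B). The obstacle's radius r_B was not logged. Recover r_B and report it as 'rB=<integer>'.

m = -279
d = (0, -11);  v_rel = (3, -1),  |v_rel|² = 10
v_rel×d = (3)·(-11) − (-1)·(0) = -33
since m = R²·10 − (-33)²:  R² = (1089 + -279) / 10 = 81
R = √81 = 9  ⇒  r_B = 9 − 2 = 7

rB=7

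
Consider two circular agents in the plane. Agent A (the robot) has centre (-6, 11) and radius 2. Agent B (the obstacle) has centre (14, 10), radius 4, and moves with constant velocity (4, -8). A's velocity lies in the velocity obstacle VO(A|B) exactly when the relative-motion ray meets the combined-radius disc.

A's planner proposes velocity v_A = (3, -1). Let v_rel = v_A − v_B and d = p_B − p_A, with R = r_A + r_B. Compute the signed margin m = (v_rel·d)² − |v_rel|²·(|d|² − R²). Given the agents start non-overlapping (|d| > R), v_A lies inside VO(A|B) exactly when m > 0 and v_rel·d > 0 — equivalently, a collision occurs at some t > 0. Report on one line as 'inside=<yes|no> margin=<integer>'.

d = (20, -1),  |d|² = 401;  R = 2+4 = 6,  c = 401−6² = 365
v_rel = (-1, 7),  |v_rel|² = 50;  v_rel·d = (-1)·(20) + (7)·(-1) = -27
50·t² + 54·t + 365 = 0  ⇒  m = (-27)² − 50·365 = -17521
m = -17521 < 0,  v_rel·d = -27 < 0  ⇒  outside

inside=no margin=-17521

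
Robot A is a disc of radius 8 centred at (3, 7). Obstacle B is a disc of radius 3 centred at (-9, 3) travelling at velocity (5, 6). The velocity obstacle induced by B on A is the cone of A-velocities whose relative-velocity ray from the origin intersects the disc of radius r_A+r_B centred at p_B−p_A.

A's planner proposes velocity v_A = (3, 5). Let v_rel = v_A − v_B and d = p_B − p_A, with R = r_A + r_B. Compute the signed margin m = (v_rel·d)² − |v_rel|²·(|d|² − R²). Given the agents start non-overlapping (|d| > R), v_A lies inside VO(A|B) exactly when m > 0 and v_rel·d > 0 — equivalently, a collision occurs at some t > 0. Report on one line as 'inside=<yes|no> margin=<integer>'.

d = (-12, -4),  |d|² = 160;  R = 8+3 = 11,  c = 160−11² = 39
v_rel = (-2, -1),  |v_rel|² = 5;  v_rel·d = (-2)·(-12) + (-1)·(-4) = 28
5·t² − 56·t + 39 = 0  ⇒  m = 28² − 5·39 = 589
m = 589 > 0,  v_rel·d = 28 > 0  ⇒  inside

inside=yes margin=589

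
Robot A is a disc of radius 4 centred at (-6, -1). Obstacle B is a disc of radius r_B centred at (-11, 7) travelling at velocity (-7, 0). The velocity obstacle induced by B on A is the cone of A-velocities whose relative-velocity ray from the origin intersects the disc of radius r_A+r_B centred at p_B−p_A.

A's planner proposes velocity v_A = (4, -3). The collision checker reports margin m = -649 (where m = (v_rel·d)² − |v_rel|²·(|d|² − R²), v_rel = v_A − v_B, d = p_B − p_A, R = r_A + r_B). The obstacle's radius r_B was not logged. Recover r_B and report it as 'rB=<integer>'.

m = -649
d = (-5, 8);  v_rel = (11, -3),  |v_rel|² = 130
v_rel×d = (11)·(8) − (-3)·(-5) = 73
since m = R²·130 − 73²:  R² = (5329 + -649) / 130 = 36
R = √36 = 6  ⇒  r_B = 6 − 4 = 2

rB=2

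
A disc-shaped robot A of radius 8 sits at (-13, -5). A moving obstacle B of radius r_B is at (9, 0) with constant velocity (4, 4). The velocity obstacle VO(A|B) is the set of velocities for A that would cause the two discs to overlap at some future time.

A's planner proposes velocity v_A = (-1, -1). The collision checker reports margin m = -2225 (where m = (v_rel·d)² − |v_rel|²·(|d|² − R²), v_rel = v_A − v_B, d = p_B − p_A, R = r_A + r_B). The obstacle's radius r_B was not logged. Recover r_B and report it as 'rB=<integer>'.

m = -2225
d = (22, 5);  v_rel = (-5, -5),  |v_rel|² = 50
v_rel×d = (-5)·(5) − (-5)·(22) = 85
since m = R²·50 − 85²:  R² = (7225 + -2225) / 50 = 100
R = √100 = 10  ⇒  r_B = 10 − 8 = 2

rB=2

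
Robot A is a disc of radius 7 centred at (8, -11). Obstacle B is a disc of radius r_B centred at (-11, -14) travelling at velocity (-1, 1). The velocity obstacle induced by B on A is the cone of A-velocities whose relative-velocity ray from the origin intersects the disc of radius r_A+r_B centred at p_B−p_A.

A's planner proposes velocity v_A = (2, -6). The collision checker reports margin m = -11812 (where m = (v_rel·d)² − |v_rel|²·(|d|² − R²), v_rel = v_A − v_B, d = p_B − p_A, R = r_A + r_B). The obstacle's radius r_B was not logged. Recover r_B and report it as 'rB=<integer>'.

m = -11812
d = (-19, -3);  v_rel = (3, -7),  |v_rel|² = 58
v_rel×d = (3)·(-3) − (-7)·(-19) = -142
since m = R²·58 − (-142)²:  R² = (20164 + -11812) / 58 = 144
R = √144 = 12  ⇒  r_B = 12 − 7 = 5

rB=5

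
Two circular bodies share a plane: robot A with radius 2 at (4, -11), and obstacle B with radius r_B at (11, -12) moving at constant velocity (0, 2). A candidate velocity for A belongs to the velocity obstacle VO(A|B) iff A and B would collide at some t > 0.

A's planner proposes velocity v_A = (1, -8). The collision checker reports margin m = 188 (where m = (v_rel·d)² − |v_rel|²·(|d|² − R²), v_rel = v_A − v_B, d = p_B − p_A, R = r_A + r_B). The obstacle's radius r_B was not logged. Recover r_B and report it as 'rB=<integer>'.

m = 188
d = (7, -1);  v_rel = (1, -10),  |v_rel|² = 101
v_rel×d = (1)·(-1) − (-10)·(7) = 69
since m = R²·101 − 69²:  R² = (4761 + 188) / 101 = 49
R = √49 = 7  ⇒  r_B = 7 − 2 = 5

rB=5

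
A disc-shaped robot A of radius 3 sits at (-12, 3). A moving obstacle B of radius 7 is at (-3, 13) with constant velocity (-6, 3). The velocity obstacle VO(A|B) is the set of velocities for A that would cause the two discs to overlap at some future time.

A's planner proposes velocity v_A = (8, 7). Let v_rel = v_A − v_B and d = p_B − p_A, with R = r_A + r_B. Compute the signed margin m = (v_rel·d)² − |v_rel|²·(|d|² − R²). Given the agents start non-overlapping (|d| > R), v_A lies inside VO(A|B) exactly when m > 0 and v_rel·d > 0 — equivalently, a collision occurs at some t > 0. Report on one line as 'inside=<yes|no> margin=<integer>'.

d = (9, 10),  |d|² = 181;  R = 3+7 = 10,  c = 181−10² = 81
v_rel = (14, 4),  |v_rel|² = 212;  v_rel·d = (14)·(9) + (4)·(10) = 166
212·t² − 332·t + 81 = 0  ⇒  m = 166² − 212·81 = 10384
m = 10384 > 0,  v_rel·d = 166 > 0  ⇒  inside

inside=yes margin=10384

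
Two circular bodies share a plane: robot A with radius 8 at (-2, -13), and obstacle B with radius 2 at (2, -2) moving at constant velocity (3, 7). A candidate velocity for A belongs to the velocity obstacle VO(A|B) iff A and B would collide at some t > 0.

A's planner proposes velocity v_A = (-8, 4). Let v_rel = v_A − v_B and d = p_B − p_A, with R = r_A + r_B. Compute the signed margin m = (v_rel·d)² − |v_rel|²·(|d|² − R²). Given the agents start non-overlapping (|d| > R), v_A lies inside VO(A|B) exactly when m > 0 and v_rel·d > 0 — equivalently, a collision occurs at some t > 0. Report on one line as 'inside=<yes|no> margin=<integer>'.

d = (4, 11),  |d|² = 137;  R = 8+2 = 10,  c = 137−10² = 37
v_rel = (-11, -3),  |v_rel|² = 130;  v_rel·d = (-11)·(4) + (-3)·(11) = -77
130·t² + 154·t + 37 = 0  ⇒  m = (-77)² − 130·37 = 1119
m = 1119 > 0,  v_rel·d = -77 < 0  ⇒  outside

inside=no margin=1119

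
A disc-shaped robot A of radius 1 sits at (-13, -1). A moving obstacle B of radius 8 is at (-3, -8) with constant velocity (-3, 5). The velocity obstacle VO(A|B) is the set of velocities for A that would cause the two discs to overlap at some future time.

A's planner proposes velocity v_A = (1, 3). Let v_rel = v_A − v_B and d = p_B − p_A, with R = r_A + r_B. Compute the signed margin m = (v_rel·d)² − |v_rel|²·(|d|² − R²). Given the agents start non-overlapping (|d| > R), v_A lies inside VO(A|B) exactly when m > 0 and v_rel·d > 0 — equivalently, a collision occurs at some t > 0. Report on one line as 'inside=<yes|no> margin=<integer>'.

d = (10, -7),  |d|² = 149;  R = 1+8 = 9,  c = 149−9² = 68
v_rel = (4, -2),  |v_rel|² = 20;  v_rel·d = (4)·(10) + (-2)·(-7) = 54
20·t² − 108·t + 68 = 0  ⇒  m = 54² − 20·68 = 1556
m = 1556 > 0,  v_rel·d = 54 > 0  ⇒  inside

inside=yes margin=1556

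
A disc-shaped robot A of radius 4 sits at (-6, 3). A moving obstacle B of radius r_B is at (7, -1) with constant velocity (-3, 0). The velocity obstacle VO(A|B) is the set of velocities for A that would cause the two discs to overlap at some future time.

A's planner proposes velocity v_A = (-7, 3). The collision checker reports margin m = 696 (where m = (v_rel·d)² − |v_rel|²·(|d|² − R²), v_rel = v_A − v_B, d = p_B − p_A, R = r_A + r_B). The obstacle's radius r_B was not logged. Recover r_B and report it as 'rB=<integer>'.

m = 696
d = (13, -4);  v_rel = (-4, 3),  |v_rel|² = 25
v_rel×d = (-4)·(-4) − (3)·(13) = -23
since m = R²·25 − (-23)²:  R² = (529 + 696) / 25 = 49
R = √49 = 7  ⇒  r_B = 7 − 4 = 3

rB=3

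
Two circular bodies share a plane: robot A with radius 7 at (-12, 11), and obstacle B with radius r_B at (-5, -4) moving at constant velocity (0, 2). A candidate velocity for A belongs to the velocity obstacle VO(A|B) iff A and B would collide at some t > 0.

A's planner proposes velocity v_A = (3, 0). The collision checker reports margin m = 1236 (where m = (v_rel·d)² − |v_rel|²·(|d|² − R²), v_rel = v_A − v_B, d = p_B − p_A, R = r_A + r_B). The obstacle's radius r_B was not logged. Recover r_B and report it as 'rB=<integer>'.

m = 1236
d = (7, -15);  v_rel = (3, -2),  |v_rel|² = 13
v_rel×d = (3)·(-15) − (-2)·(7) = -31
since m = R²·13 − (-31)²:  R² = (961 + 1236) / 13 = 169
R = √169 = 13  ⇒  r_B = 13 − 7 = 6

rB=6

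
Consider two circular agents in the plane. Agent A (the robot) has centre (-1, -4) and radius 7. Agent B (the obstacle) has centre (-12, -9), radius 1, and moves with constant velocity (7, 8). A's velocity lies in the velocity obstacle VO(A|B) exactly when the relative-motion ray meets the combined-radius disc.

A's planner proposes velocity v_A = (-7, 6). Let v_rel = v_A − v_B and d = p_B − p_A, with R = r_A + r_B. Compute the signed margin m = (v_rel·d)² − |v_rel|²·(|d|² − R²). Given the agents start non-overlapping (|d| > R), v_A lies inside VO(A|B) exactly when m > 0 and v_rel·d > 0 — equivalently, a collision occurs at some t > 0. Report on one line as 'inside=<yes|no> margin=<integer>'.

d = (-11, -5),  |d|² = 146;  R = 7+1 = 8,  c = 146−8² = 82
v_rel = (-14, -2),  |v_rel|² = 200;  v_rel·d = (-14)·(-11) + (-2)·(-5) = 164
200·t² − 328·t + 82 = 0  ⇒  m = 164² − 200·82 = 10496
m = 10496 > 0,  v_rel·d = 164 > 0  ⇒  inside

inside=yes margin=10496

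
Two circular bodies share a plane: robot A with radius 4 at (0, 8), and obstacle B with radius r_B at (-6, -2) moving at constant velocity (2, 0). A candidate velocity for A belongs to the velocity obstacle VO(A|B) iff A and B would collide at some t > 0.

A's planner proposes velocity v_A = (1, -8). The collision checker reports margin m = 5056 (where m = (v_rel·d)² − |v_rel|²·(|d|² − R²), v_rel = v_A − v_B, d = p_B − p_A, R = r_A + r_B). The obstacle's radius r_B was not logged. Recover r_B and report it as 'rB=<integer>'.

m = 5056
d = (-6, -10);  v_rel = (-1, -8),  |v_rel|² = 65
v_rel×d = (-1)·(-10) − (-8)·(-6) = -38
since m = R²·65 − (-38)²:  R² = (1444 + 5056) / 65 = 100
R = √100 = 10  ⇒  r_B = 10 − 4 = 6

rB=6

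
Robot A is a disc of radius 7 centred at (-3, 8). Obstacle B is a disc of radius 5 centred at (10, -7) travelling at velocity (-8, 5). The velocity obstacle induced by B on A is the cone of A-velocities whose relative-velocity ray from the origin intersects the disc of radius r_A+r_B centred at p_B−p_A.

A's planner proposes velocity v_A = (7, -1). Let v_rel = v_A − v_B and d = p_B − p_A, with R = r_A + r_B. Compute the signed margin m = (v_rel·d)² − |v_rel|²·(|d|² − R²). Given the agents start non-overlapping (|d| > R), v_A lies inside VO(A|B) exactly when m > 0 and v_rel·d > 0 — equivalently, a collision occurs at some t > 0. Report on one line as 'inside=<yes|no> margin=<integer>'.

d = (13, -15),  |d|² = 394;  R = 7+5 = 12,  c = 394−12² = 250
v_rel = (15, -6),  |v_rel|² = 261;  v_rel·d = (15)·(13) + (-6)·(-15) = 285
261·t² − 570·t + 250 = 0  ⇒  m = 285² − 261·250 = 15975
m = 15975 > 0,  v_rel·d = 285 > 0  ⇒  inside

inside=yes margin=15975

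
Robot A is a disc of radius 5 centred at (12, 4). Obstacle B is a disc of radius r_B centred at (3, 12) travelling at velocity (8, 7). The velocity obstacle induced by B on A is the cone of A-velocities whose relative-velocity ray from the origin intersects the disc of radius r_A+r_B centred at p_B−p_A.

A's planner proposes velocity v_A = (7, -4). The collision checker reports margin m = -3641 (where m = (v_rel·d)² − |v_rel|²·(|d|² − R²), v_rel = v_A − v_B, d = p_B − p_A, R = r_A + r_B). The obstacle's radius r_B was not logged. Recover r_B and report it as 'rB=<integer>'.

m = -3641
d = (-9, 8);  v_rel = (-1, -11),  |v_rel|² = 122
v_rel×d = (-1)·(8) − (-11)·(-9) = -107
since m = R²·122 − (-107)²:  R² = (11449 + -3641) / 122 = 64
R = √64 = 8  ⇒  r_B = 8 − 5 = 3

rB=3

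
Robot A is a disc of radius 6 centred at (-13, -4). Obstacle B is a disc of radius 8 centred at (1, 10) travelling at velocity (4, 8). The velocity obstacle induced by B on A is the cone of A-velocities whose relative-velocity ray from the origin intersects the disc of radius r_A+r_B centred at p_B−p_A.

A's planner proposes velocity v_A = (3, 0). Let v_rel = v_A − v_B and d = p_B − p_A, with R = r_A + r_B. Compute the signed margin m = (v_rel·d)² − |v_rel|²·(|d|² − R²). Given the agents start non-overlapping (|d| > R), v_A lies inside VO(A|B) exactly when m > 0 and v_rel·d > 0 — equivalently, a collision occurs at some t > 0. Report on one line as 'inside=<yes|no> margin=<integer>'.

d = (14, 14),  |d|² = 392;  R = 6+8 = 14,  c = 392−14² = 196
v_rel = (-1, -8),  |v_rel|² = 65;  v_rel·d = (-1)·(14) + (-8)·(14) = -126
65·t² + 252·t + 196 = 0  ⇒  m = (-126)² − 65·196 = 3136
m = 3136 > 0,  v_rel·d = -126 < 0  ⇒  outside

inside=no margin=3136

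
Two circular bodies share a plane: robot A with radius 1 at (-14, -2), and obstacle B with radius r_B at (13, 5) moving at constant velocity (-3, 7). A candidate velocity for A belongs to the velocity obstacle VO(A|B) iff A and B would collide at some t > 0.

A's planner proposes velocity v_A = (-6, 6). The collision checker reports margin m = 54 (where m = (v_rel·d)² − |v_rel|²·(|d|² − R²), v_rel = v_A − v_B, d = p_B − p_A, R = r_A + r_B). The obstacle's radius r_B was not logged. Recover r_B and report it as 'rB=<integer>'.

m = 54
d = (27, 7);  v_rel = (-3, -1),  |v_rel|² = 10
v_rel×d = (-3)·(7) − (-1)·(27) = 6
since m = R²·10 − 6²:  R² = (36 + 54) / 10 = 9
R = √9 = 3  ⇒  r_B = 3 − 1 = 2

rB=2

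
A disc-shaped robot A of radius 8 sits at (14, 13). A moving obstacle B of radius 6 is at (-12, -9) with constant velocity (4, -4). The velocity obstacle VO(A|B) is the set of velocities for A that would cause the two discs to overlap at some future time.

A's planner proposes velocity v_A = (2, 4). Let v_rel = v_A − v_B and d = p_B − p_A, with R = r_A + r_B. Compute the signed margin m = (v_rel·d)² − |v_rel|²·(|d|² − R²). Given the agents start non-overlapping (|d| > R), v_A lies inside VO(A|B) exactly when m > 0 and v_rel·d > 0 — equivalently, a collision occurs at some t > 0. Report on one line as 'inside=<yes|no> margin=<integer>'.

d = (-26, -22),  |d|² = 1160;  R = 8+6 = 14,  c = 1160−14² = 964
v_rel = (-2, 8),  |v_rel|² = 68;  v_rel·d = (-2)·(-26) + (8)·(-22) = -124
68·t² + 248·t + 964 = 0  ⇒  m = (-124)² − 68·964 = -50176
m = -50176 < 0,  v_rel·d = -124 < 0  ⇒  outside

inside=no margin=-50176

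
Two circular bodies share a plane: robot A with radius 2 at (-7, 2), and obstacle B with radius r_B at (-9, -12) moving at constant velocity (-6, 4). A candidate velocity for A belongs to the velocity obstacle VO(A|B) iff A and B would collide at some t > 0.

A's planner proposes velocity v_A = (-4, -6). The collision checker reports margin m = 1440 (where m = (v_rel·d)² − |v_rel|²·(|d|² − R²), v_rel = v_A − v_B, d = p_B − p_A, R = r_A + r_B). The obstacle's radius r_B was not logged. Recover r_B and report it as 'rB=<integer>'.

m = 1440
d = (-2, -14);  v_rel = (2, -10),  |v_rel|² = 104
v_rel×d = (2)·(-14) − (-10)·(-2) = -48
since m = R²·104 − (-48)²:  R² = (2304 + 1440) / 104 = 36
R = √36 = 6  ⇒  r_B = 6 − 2 = 4

rB=4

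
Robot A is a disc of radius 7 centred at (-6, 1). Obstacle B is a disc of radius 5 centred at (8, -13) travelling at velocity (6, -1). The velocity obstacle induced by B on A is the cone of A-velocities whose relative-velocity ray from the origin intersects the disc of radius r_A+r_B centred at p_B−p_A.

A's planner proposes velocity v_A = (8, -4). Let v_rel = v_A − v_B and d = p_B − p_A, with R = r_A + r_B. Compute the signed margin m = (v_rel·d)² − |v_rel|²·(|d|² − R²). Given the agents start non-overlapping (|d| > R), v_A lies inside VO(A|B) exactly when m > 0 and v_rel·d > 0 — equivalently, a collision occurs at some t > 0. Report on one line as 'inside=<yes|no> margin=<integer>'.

d = (14, -14),  |d|² = 392;  R = 7+5 = 12,  c = 392−12² = 248
v_rel = (2, -3),  |v_rel|² = 13;  v_rel·d = (2)·(14) + (-3)·(-14) = 70
13·t² − 140·t + 248 = 0  ⇒  m = 70² − 13·248 = 1676
m = 1676 > 0,  v_rel·d = 70 > 0  ⇒  inside

inside=yes margin=1676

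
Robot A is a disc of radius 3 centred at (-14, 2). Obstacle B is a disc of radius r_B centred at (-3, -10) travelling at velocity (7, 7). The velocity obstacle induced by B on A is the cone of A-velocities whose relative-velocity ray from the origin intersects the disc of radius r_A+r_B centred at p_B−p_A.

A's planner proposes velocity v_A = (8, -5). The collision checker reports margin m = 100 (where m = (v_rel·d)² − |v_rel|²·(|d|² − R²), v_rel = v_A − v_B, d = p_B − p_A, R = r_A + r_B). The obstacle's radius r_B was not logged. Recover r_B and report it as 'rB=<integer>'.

m = 100
d = (11, -12);  v_rel = (1, -12),  |v_rel|² = 145
v_rel×d = (1)·(-12) − (-12)·(11) = 120
since m = R²·145 − 120²:  R² = (14400 + 100) / 145 = 100
R = √100 = 10  ⇒  r_B = 10 − 3 = 7

rB=7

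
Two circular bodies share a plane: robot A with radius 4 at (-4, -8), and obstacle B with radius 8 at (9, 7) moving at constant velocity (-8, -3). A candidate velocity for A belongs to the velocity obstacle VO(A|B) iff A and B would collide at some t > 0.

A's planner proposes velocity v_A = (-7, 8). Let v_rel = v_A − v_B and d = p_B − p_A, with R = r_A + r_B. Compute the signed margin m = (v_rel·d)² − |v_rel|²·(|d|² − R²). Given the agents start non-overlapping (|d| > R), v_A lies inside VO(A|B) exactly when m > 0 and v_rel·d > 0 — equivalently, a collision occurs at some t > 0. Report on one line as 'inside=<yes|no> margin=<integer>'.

d = (13, 15),  |d|² = 394;  R = 4+8 = 12,  c = 394−12² = 250
v_rel = (1, 11),  |v_rel|² = 122;  v_rel·d = (1)·(13) + (11)·(15) = 178
122·t² − 356·t + 250 = 0  ⇒  m = 178² − 122·250 = 1184
m = 1184 > 0,  v_rel·d = 178 > 0  ⇒  inside

inside=yes margin=1184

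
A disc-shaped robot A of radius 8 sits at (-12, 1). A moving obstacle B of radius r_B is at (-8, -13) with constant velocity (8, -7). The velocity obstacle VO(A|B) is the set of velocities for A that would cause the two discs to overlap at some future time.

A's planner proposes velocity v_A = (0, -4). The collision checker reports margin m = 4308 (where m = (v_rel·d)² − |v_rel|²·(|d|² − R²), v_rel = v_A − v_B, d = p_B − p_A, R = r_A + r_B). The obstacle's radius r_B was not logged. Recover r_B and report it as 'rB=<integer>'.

m = 4308
d = (4, -14);  v_rel = (-8, 3),  |v_rel|² = 73
v_rel×d = (-8)·(-14) − (3)·(4) = 100
since m = R²·73 − 100²:  R² = (10000 + 4308) / 73 = 196
R = √196 = 14  ⇒  r_B = 14 − 8 = 6

rB=6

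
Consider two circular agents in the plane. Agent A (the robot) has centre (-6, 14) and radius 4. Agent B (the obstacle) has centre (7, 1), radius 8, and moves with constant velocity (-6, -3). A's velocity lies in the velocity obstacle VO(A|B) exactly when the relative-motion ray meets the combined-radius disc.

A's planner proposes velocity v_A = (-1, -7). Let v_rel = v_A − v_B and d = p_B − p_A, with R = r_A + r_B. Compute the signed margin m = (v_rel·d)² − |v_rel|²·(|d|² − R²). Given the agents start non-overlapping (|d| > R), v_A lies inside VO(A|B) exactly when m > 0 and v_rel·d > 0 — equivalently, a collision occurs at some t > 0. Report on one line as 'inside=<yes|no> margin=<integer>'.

d = (13, -13),  |d|² = 338;  R = 4+8 = 12,  c = 338−12² = 194
v_rel = (5, -4),  |v_rel|² = 41;  v_rel·d = (5)·(13) + (-4)·(-13) = 117
41·t² − 234·t + 194 = 0  ⇒  m = 117² − 41·194 = 5735
m = 5735 > 0,  v_rel·d = 117 > 0  ⇒  inside

inside=yes margin=5735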